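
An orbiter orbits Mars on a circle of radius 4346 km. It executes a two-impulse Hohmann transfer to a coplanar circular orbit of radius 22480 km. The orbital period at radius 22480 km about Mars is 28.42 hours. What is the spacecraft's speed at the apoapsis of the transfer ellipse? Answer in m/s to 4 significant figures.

v = 785.8 m/s

From Kepler's third law T² = 4π²r³/μ at r = 22480 km, T = 28.42 hours = 28.42 × 3600 s = 1.02312×10^5 s: μ = 4π²r³/T² = 42844.5 km³/s².
Semi-major axis of the transfer orbit: a_t = (4346 + 22480)/2 = 13413 km.
At apoapsis, r = 22480 km.
From the vis-viva equation, v = √[μ(2/r − 1/a_t)] = 0.7858 km/s.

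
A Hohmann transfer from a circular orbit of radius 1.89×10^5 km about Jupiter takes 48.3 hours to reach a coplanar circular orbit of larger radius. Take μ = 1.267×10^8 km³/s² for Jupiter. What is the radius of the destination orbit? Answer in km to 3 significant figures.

Transfer time t = 48.3 hours = 1.7388×10^5 s, and t = π√(a_t³/μ).
So a_t = (μ t²/π²)^(1/3) = (1.267×10^8 × (1.7388×10^5)² / π²)^(1/3) = 7.2944×10^5 km.
Since a_t = (r₁ + r₂)/2, r₂ = 2a_t − r₁ = 2×7.2944×10^5 − 1.890×10^5 = 1.26988×10^6 km.

r₂ = 1.27×10^6 km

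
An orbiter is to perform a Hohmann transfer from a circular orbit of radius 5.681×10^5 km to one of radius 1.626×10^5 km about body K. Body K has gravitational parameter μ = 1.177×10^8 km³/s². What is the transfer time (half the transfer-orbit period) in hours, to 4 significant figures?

Transfer-ellipse semi-major axis a_t = (r₁ + r₂)/2 = (5.681×10^5 + 1.626×10^5)/2 = 3.6535×10^5 km.
Half the transfer-orbit period gives t = π√(a_t³/μ) = 63950 s.
Converting: 63950 s ÷ 3600 s/hour = 17.76 hours.

t = 17.76 hours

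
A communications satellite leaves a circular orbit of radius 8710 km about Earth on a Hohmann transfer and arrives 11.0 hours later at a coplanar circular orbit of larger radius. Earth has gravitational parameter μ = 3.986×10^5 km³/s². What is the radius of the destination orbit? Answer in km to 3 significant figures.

Transfer time t = 11.0 hours = 39600 s, and t = π√(a_t³/μ).
So a_t = (μ t²/π²)^(1/3) = (3.986×10^5 × (39600)² / π²)^(1/3) = 39860 km.
Since a_t = (r₁ + r₂)/2, r₂ = 2a_t − r₁ = 2×39860 − 8710 = 71010 km.

r₂ = 71000 km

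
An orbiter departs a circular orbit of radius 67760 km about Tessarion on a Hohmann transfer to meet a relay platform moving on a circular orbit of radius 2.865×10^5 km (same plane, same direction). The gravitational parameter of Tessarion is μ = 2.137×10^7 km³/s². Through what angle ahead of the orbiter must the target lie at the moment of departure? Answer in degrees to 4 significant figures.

Transfer-ellipse semi-major axis a_t = (r₁ + r₂)/2 = (67760 + 2.865×10^5)/2 = 1.7713×10^5 km.
Transfer time t = π√(a_t³/μ) = 50662 s.
The target's mean motion on its circular orbit is ω₂ = √(μ/r₂³) = 3.0145×10^-5 rad/s.
Angle swept by the target during transfer: ω₂·t = 1.5272 rad = 87.50°.
Arrival is 180° from departure on the ellipse, so φ = 180° − 87.50° = 92.50°.

φ = 92.50°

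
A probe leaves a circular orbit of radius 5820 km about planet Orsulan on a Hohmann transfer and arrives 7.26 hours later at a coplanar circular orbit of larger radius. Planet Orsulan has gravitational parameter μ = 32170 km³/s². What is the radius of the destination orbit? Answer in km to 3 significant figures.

r₂ = 20300 km

Transfer time t = 7.26 hours = 26136 s, and t = π√(a_t³/μ).
So a_t = (μ t²/π²)^(1/3) = (32170 × (26136)² / π²)^(1/3) = 13058 km.
Since a_t = (r₁ + r₂)/2, r₂ = 2a_t − r₁ = 2×13058 − 5820 = 20296 km.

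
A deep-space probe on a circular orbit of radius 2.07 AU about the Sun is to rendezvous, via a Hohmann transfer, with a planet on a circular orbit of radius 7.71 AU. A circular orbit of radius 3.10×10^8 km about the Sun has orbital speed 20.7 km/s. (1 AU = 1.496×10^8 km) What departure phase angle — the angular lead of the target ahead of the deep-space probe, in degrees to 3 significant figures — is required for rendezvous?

φ = 89.1°

From the circular-orbit relation v² = μ/r at r = 3.10×10^8 km: μ = v²r = (20.7)² × 3.10×10^8 = 1.32832×10^11 km³/s².
In km: r₁ = 2.07 × 1.496×10^8 = 3.09672×10^8 km; r₂ = 7.71 × 1.496×10^8 = 1.153416×10^9 km.
Semi-major axis of the transfer orbit: a_t = (3.09672×10^8 + 1.153416×10^9)/2 = 7.31544×10^8 km.
Transfer time t = π√(a_t³/μ) = 1.7055×10^8 s.
Target angular speed ω₂ = √(μ/r₂³) = 9.3041×10^-9 rad/s.
Angle swept by the target during transfer: ω₂·t = 1.5868 rad = 90.92°.
The deep-space probe traverses 180° on the transfer ellipse, so the target must lead by 180° − 90.92° = 89.1°.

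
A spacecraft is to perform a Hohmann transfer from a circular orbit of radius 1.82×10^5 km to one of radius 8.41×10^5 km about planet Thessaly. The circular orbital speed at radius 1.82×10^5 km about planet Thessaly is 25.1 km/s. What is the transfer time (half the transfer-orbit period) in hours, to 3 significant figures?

From the circular-orbit relation v² = μ/r at r = 1.82×10^5 km: μ = v²r = (25.1)² × 1.82×10^5 = 1.14662×10^8 km³/s².
The Hohmann ellipse has a_t = (r₁ + r₂)/2 = 5.115×10^5 km.
Transfer time t = π√(a_t³/μ) = π√((5.115×10^5)³ / 1.14662×10^8) = 1.073×10^5 s.
Converting: 1.073×10^5 s ÷ 3600 s/hour = 29.8 hours.

t = 29.8 hours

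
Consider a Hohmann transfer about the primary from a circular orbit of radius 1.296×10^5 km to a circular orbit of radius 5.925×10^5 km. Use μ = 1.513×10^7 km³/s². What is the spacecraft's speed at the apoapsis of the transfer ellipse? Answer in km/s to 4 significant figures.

v = 3.028 km/s

The Hohmann ellipse has a_t = (r₁ + r₂)/2 = 3.6105×10^5 km.
The apoapsis of the transfer ellipse is at r = 5.925×10^5 km.
Vis-viva: v = √[μ(2/r − 1/a_t)] = √[1.513×10^7 × (2/5.925×10^5 − 1/3.6105×10^5)] = 3.028 km/s.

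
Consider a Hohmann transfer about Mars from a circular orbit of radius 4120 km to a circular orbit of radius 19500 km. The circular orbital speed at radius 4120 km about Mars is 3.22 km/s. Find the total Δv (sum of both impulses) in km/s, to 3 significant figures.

From the circular-orbit relation v² = μ/r at r = 4120 km: μ = v²r = (3.22)² × 4120 = 42717.8 km³/s².
The Hohmann ellipse has a_t = (r₁ + r₂)/2 = 11810 km.
Circular speed at r₁: v₁ = √(μ/r₁) = √(42717.8/4120) = 3.2200 km/s.
On the transfer ellipse at r₁, v² = μ(2/r − 1/a) gives v_p = √[μ(2/r₁ − 1/a_t)] = 4.1376 km/s.
First burn Δv₁ = |v_p − v₁| = 0.91760 km/s.
Circular speed at r₂: v₂ = √(μ/r₂) = 1.48009 km/s.
Transfer-orbit speed at r₂: v_a = √[μ(2/r₂ − 1/a_t)] = 0.874200 km/s.
Second burn Δv₂ = |v₂ − v_a| = 0.60589 km/s.
Δv = Δv₁ + Δv₂ = 0.91760 + 0.60589 = 1.523 km/s.

Δv = 1.52 km/s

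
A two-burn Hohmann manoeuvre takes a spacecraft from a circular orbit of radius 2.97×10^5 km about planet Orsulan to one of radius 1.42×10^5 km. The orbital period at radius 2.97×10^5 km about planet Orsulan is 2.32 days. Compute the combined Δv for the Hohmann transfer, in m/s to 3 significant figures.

Δv = 4020 m/s

From Kepler's third law T² = 4π²r³/μ at r = 2.97×10^5 km, T = 2.32 days = 2.32 × 86400 s = 2.00448×10^5 s: μ = 4π²r³/T² = 2.57410×10^7 km³/s².
The Hohmann ellipse has a_t = (r₁ + r₂)/2 = 2.195×10^5 km.
At r₁ the circular-orbit speed is v₁ = √(μ/r₁) = 9.3097 km/s.
On the transfer ellipse at r₁, vis-viva equation gives v_a = √[μ(2/r₁ − 1/a_t)] = 7.4879 km/s.
First burn Δv₁ = |v_a − v₁| = 1.8218 km/s.
At r₂, v₂ = √(μ/r₂) = 13.46383 km/s.
Transfer-orbit speed at r₂: v_p = √[μ(2/r₂ − 1/a_t)] = 15.66136 km/s.
Second burn Δv₂ = |v₂ − v_p| = 2.1975 km/s.
Total Δv = Δv₁ + Δv₂ = 4.019 km/s.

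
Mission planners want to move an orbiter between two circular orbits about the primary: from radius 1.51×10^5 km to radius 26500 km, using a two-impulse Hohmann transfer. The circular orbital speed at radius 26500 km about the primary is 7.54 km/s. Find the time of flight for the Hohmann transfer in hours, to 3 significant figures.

t = 18.8 hours

From the circular-orbit relation v² = μ/r at r = 26500 km: μ = v²r = (7.54)² × 26500 = 1.50657×10^6 km³/s².
The Hohmann ellipse has a_t = (r₁ + r₂)/2 = 88750 km.
Transfer time t = π√(a_t³/μ) = π√((88750)³ / 1.50657×10^6) = 67670 s.
Converting: 67670 s ÷ 3600 s/hour = 18.8 hours.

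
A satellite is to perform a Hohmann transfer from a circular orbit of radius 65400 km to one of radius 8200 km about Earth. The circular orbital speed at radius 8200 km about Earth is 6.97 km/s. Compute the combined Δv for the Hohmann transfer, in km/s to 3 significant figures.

From the circular-orbit relation v² = μ/r at r = 8200 km: μ = v²r = (6.97)² × 8200 = 3.98363×10^5 km³/s².
Transfer-ellipse semi-major axis a_t = (r₁ + r₂)/2 = (65400 + 8200)/2 = 36800 km.
At r₁ the circular-orbit speed is v₁ = √(μ/r₁) = 2.468 km/s.
On the transfer ellipse at r₁, vis-viva gives v_a = √[μ(2/r₁ − 1/a_t)] = 1.165 km/s.
First burn Δv₁ = |v_a − v₁| = 1.303 km/s.
At r₂, v₂ = √(μ/r₂) = 6.970 km/s.
Transfer-orbit speed at r₂: v_p = √[μ(2/r₂ − 1/a_t)] = 9.292 km/s.
Second burn Δv₂ = |v₂ − v_p| = 2.322 km/s.
Total Δv = Δv₁ + Δv₂ = 3.625 km/s.

Δv = 3.62 km/s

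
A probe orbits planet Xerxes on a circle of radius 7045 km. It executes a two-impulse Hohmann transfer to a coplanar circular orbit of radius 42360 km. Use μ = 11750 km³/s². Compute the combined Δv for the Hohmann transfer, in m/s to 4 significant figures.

Δv = 645.1 m/s

Transfer-ellipse semi-major axis a_t = (r₁ + r₂)/2 = (7045 + 42360)/2 = 24702.5 km.
Circular speed at r₁: v₁ = √(μ/r₁) = √(11750/7045) = 1.2915 km/s.
On the transfer ellipse at r₁, vis-viva gives v_p = √[μ(2/r₁ − 1/a_t)] = 1.6912 km/s.
First burn Δv₁ = |v_p − v₁| = 0.3997 km/s.
Circular speed at r₂: v₂ = √(μ/r₂) = 0.5267 km/s.
Transfer-orbit speed at r₂: v_a = √[μ(2/r₂ − 1/a_t)] = 0.2813 km/s.
Second burn Δv₂ = |v₂ − v_a| = 0.2454 km/s.
Δv = Δv₁ + Δv₂ = 0.3997 + 0.2454 = 0.6451 km/s.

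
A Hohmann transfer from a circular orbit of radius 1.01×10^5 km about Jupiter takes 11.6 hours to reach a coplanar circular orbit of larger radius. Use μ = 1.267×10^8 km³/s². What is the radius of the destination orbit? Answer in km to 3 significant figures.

r₂ = 4.63×10^5 km

Transfer time t = 11.6 hours = 41760 s, and t = π√(a_t³/μ).
So a_t = (μ t²/π²)^(1/3) = (1.267×10^8 × (41760)² / π²)^(1/3) = 2.8184×10^5 km.
Since a_t = (r₁ + r₂)/2, r₂ = 2a_t − r₁ = 2×2.8184×10^5 − 1.010×10^5 = 4.6268×10^5 km.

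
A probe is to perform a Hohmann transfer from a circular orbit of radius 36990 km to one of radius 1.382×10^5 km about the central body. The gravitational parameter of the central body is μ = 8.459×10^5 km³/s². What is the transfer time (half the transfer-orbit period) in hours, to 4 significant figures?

t = 24.60 hours

Transfer-ellipse semi-major axis a_t = (r₁ + r₂)/2 = (36990 + 1.382×10^5)/2 = 87595 km.
Transfer time t = π√(a_t³/μ) = π√((87595)³ / 8.459×10^5) = 88550 s.
Converting: 88550 s ÷ 3600 s/hour = 24.60 hours.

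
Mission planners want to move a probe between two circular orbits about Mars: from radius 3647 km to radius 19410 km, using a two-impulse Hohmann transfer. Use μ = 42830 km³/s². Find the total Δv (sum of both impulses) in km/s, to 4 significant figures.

Semi-major axis of the transfer orbit: a_t = (3647 + 19410)/2 = 11528.5 km.
Circular speed at r₁: v₁ = √(μ/r₁) = √(42830/3647) = 3.427 km/s.
Transfer-orbit speed at r₁ (v² = μ(2/r − 1/a)): v_p = √[μ(2/r₁ − 1/a_t)] = 4.447 km/s.
First burn Δv₁ = |v_p − v₁| = 1.020 km/s.
At r₂, v₂ = √(μ/r₂) = 1.4855 km/s.
Transfer-orbit speed at r₂: v_a = √[μ(2/r₂ − 1/a_t)] = 0.83549 km/s.
Second burn Δv₂ = |v₂ − v_a| = 0.6500 km/s.
Δv = Δv₁ + Δv₂ = 1.020 + 0.6500 = 1.670 km/s.

Δv = 1.670 km/s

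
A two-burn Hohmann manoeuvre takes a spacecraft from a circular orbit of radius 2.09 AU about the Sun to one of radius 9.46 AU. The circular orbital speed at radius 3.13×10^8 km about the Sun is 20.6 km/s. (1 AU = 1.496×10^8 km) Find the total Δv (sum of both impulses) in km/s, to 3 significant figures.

Δv = 9.63 km/s

From the circular-orbit relation v² = μ/r at r = 3.13×10^8 km: μ = v²r = (20.6)² × 3.13×10^8 = 1.32825×10^11 km³/s².
In km: r₁ = 2.09 × 1.496×10^8 = 3.12664×10^8 km; r₂ = 9.46 × 1.496×10^8 = 1.415216×10^9 km.
Transfer-ellipse semi-major axis a_t = (r₁ + r₂)/2 = (3.12664×10^8 + 1.415216×10^9)/2 = 8.6394×10^8 km.
Circular speed at r₁: v₁ = √(μ/r₁) = √(1.32825×10^11/3.12664×10^8) = 20.6111 km/s.
On the transfer ellipse at r₁, vis-viva gives v_p = √[μ(2/r₁ − 1/a_t)] = 26.3797 km/s.
First burn Δv₁ = |v_p − v₁| = 5.7686 km/s.
At r₂, v₂ = √(μ/r₂) = 9.6879 km/s.
Transfer-orbit speed at r₂: v_a = √[μ(2/r₂ − 1/a_t)] = 5.8281 km/s.
Second burn Δv₂ = |v₂ − v_a| = 3.8598 km/s.
Δv = Δv₁ + Δv₂ = 5.7686 + 3.8598 = 9.628 km/s.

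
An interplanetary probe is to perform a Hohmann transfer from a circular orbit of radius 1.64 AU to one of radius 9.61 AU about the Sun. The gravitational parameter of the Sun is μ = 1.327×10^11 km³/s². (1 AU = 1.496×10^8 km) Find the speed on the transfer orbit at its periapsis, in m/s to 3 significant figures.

v = 30400 m/s

In km: r₁ = 1.64 × 1.496×10^8 = 2.45344×10^8 km; r₂ = 9.61 × 1.496×10^8 = 1.437656×10^9 km.
Transfer-ellipse semi-major axis a_t = (r₁ + r₂)/2 = (2.45344×10^8 + 1.437656×10^9)/2 = 8.415×10^8 km.
At periapsis, r = 2.45344×10^8 km.
From the vis-viva equation, v = √[μ(2/r − 1/a_t)] = 30.40 km/s.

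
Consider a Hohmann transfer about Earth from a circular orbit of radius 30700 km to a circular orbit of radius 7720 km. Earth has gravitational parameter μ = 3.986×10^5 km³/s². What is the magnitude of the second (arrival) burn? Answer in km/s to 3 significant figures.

Δv₂ = 1.90 km/s

Semi-major axis of the transfer orbit: a_t = (30700 + 7720)/2 = 19210 km.
On the circular orbit at r = 7720 km, v_c = √(μ/r) = 7.186 km/s.
Vis-viva on the transfer ellipse at r = 7720 km gives v_t = √[μ(2/r − 1/a_t)] = 9.084 km/s.
Δv₂ = |v_t − v_c| = |9.084 − 7.186| = 1.898 km/s.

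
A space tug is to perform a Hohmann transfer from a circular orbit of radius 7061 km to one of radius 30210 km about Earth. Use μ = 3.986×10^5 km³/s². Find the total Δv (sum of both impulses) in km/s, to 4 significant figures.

Δv = 3.449 km/s

Semi-major axis of the transfer orbit: a_t = (7061 + 30210)/2 = 18635.5 km.
Circular speed at r₁: v₁ = √(μ/r₁) = √(3.986×10^5/7061) = 7.513 km/s.
Transfer-orbit speed at r₁ (vis-viva equation): v_p = √[μ(2/r₁ − 1/a_t)] = 9.566 km/s.
First burn Δv₁ = |v_p − v₁| = 2.053 km/s.
Circular speed at r₂: v₂ = √(μ/r₂) = 3.632 km/s.
Transfer-orbit speed at r₂: v_a = √[μ(2/r₂ − 1/a_t)] = 2.236 km/s.
Second burn Δv₂ = |v₂ − v_a| = 1.396 km/s.
Δv = Δv₁ + Δv₂ = 2.053 + 1.396 = 3.449 km/s.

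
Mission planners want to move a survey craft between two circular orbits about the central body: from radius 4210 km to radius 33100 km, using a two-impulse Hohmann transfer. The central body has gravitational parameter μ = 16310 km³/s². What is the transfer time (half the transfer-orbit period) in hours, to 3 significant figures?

Semi-major axis of the transfer orbit: a_t = (4210 + 33100)/2 = 18655 km.
By Kepler's third law the transfer-orbit period is T = 2π√(a_t³/μ), so t = T/2 = 62680 s.
Converting: 62680 s ÷ 3600 s/hour = 17.4 hours.

t = 17.4 hours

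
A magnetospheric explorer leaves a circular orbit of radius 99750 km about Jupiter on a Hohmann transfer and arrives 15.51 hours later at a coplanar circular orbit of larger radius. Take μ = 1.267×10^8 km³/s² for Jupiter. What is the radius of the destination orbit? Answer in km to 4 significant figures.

r₂ = 5.844×10^5 km

Transfer time t = 15.51 hours = 55836 s, and t = π√(a_t³/μ).
So a_t = (μ t²/π²)^(1/3) = (1.267×10^8 × (55836)² / π²)^(1/3) = 3.4206×10^5 km.
Since a_t = (r₁ + r₂)/2, r₂ = 2a_t − r₁ = 2×3.4206×10^5 − 99750 = 5.8437×10^5 km.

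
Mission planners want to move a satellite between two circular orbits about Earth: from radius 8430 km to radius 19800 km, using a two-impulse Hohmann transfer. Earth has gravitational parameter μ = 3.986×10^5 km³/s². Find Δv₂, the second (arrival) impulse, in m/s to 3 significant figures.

Δv₂ = 1020 m/s

The Hohmann ellipse has a_t = (r₁ + r₂)/2 = 14115 km.
Circular speed at r = 19800 km: v_c = √(μ/r) = 4.4868 km/s.
Transfer-orbit speed at the same r (vis-viva, a = a_t): v_t = √[μ(2/r − 1/a_t)] = 3.4674 km/s.
Δv₂ = |v_t − v_c| = |3.4674 − 4.4868| = 1.019 km/s.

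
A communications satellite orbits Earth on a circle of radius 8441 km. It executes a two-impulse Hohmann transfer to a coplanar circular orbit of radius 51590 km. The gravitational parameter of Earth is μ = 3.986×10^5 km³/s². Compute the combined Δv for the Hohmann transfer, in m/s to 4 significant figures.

Δv = 3443 m/s

Semi-major axis of the transfer orbit: a_t = (8441 + 51590)/2 = 30015.5 km.
Circular speed at r₁: v₁ = √(μ/r₁) = √(3.986×10^5/8441) = 6.872 km/s.
Transfer-orbit speed at r₁ (vis-viva equation): v_p = √[μ(2/r₁ − 1/a_t)] = 9.009 km/s.
First burn Δv₁ = |v_p − v₁| = 2.137 km/s.
At r₂, v₂ = √(μ/r₂) = 2.780 km/s.
Transfer-orbit speed at r₂: v_a = √[μ(2/r₂ − 1/a_t)] = 1.474 km/s.
Second burn Δv₂ = |v₂ − v_a| = 1.306 km/s.
Total Δv = Δv₁ + Δv₂ = 3.443 km/s.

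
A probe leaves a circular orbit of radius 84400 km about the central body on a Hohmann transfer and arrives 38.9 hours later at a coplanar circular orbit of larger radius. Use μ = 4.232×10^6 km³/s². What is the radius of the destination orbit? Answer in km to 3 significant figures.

Transfer time t = 38.9 hours = 1.4004×10^5 s, and t = π√(a_t³/μ).
So a_t = (μ t²/π²)^(1/3) = (4.232×10^6 × (1.4004×10^5)² / π²)^(1/3) = 2.0335×10^5 km.
Since a_t = (r₁ + r₂)/2, r₂ = 2a_t − r₁ = 2×2.0335×10^5 − 84400 = 3.223×10^5 km.

r₂ = 3.22×10^5 km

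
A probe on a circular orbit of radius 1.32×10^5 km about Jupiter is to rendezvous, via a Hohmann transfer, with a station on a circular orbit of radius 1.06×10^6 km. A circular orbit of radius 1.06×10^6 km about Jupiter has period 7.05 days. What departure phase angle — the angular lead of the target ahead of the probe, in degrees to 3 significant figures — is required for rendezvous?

From Kepler's third law T² = 4π²r³/μ at r = 1.06×10^6 km, T = 7.05 days = 7.05 × 86400 s = 6.0912×10^5 s: μ = 4π²r³/T² = 1.26728×10^8 km³/s².
Semi-major axis of the transfer orbit: a_t = (1.320×10^5 + 1.060×10^6)/2 = 5.960×10^5 km.
The half-period of the transfer ellipse is t = π√(a_t³/μ) = 1.2841×10^5 s.
Target angular speed ω₂ = √(μ/r₂³) = 1.0315×10^-5 rad/s.
Angle swept by the target during transfer: ω₂·t = 1.3245 rad = 75.89°.
Arrival is 180° from departure on the ellipse, so φ = 180° − 75.89° = 104°.

φ = 104°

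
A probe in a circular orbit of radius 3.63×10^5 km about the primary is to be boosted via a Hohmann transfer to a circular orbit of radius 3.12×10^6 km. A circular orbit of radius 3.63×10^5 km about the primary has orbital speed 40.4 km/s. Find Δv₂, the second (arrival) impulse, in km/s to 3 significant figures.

From the circular-orbit relation v² = μ/r at r = 3.63×10^5 km: μ = v²r = (40.4)² × 3.63×10^5 = 5.92474×10^8 km³/s².
Transfer-ellipse semi-major axis a_t = (r₁ + r₂)/2 = (3.630×10^5 + 3.120×10^6)/2 = 1.7415×10^6 km.
Circular speed at r = 3.120×10^6 km: v_c = √(μ/r) = 13.78 km/s.
Vis-viva on the transfer ellipse at r = 3.120×10^6 km gives v_t = √[μ(2/r − 1/a_t)] = 6.291 km/s.
Δv₂ = |v_t − v_c| = |6.291 − 13.78| = 7.489 km/s.

Δv₂ = 7.49 km/s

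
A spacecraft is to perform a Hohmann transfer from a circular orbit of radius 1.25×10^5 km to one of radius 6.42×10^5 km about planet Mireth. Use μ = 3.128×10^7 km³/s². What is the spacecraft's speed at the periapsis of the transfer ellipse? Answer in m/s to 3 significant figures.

The Hohmann ellipse has a_t = (r₁ + r₂)/2 = 3.835×10^5 km.
At periapsis, r = 1.250×10^5 km.
Applying v² = μ(2/r − 1/a_t): v = 20.47 km/s.

v = 20500 m/s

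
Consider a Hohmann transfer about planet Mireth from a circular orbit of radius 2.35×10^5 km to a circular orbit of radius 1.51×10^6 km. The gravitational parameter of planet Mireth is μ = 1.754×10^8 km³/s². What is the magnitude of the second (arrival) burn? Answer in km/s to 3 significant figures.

Transfer-ellipse semi-major axis a_t = (r₁ + r₂)/2 = (2.350×10^5 + 1.510×10^6)/2 = 8.725×10^5 km.
Circular speed at r = 1.510×10^6 km: v_c = √(μ/r) = 10.7777 km/s.
Transfer-orbit speed at the same r (vis-viva, a = a_t): v_t = √[μ(2/r − 1/a_t)] = 5.59342 km/s.
Δv₂ = |v_t − v_c| = |5.59342 − 10.7777| = 5.184 km/s.

Δv₂ = 5.18 km/s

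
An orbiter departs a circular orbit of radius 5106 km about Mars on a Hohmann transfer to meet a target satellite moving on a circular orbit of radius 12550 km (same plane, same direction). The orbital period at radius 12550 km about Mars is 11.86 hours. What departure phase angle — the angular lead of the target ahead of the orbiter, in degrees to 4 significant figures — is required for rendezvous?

φ = 73.81°

From Kepler's third law T² = 4π²r³/μ at r = 12550 km, T = 11.86 hours = 11.86 × 3600 s = 42696 s: μ = 4π²r³/T² = 42807.2 km³/s².
Semi-major axis of the transfer orbit: a_t = (5106 + 12550)/2 = 8828 km.
The half-period of the transfer ellipse is t = π√(a_t³/μ) = 12594.6 s.
Target angular speed ω₂ = √(μ/r₂³) = 1.47161×10^-4 rad/s.
Angle swept by the target during transfer: ω₂·t = 1.8534 rad = 106.19°.
Arrival is 180° from departure on the ellipse, so φ = 180° − 106.19° = 73.81°.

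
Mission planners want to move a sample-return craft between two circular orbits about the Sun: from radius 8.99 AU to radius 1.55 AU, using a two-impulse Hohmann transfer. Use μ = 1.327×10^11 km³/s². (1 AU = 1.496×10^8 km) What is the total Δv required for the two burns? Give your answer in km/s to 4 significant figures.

Δv = 11.87 km/s

In km: r₁ = 8.99 × 1.496×10^8 = 1.344904×10^9 km; r₂ = 1.55 × 1.496×10^8 = 2.3188×10^8 km.
Transfer-ellipse semi-major axis a_t = (r₁ + r₂)/2 = (1.344904×10^9 + 2.3188×10^8)/2 = 7.88392×10^8 km.
Circular speed at r₁: v₁ = √(μ/r₁) = √(1.327×10^11/1.344904×10^9) = 9.933 km/s.
Transfer-orbit speed at r₁ (vis-viva equation): v_a = √[μ(2/r₁ − 1/a_t)] = 5.387 km/s.
First burn Δv₁ = |v_a − v₁| = 4.546 km/s.
Circular speed at r₂: v₂ = √(μ/r₂) = 23.92235 km/s.
Transfer-orbit speed at r₂: v_p = √[μ(2/r₂ − 1/a_t)] = 31.24484 km/s.
Second burn Δv₂ = |v₂ − v_p| = 7.322 km/s.
Δv = Δv₁ + Δv₂ = 4.546 + 7.322 = 11.87 km/s.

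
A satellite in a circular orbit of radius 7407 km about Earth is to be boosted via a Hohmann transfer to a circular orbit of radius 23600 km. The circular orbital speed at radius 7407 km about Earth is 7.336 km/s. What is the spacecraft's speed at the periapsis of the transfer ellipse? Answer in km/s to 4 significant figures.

v = 9.051 km/s

From the circular-orbit relation v² = μ/r at r = 7407 km: μ = v²r = (7.336)² × 7407 = 3.98622×10^5 km³/s².
Semi-major axis of the transfer orbit: a_t = (7407 + 23600)/2 = 15503.5 km.
The periapsis of the transfer ellipse is at r = 7407 km.
Applying v² = μ(2/r − 1/a_t): v = 9.051 km/s.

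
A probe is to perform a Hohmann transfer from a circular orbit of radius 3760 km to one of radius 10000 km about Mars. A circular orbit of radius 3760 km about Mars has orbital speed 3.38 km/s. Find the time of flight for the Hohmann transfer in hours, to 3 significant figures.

t = 2.40 hours

From the circular-orbit relation v² = μ/r at r = 3760 km: μ = v²r = (3.38)² × 3760 = 42955.7 km³/s².
The Hohmann ellipse has a_t = (r₁ + r₂)/2 = 6880 km.
Half the transfer-orbit period gives t = π√(a_t³/μ) = 8650 s.
Converting: 8650 s ÷ 3600 s/hour = 2.40 hours.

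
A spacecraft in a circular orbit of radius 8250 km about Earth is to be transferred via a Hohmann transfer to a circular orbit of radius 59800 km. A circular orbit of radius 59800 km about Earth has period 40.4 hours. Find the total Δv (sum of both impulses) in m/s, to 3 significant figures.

From Kepler's third law T² = 4π²r³/μ at r = 59800 km, T = 40.4 hours = 40.4 × 3600 s = 1.4544×10^5 s: μ = 4π²r³/T² = 3.99113×10^5 km³/s².
Transfer-ellipse semi-major axis a_t = (r₁ + r₂)/2 = (8250 + 59800)/2 = 34025 km.
Circular speed at r₁: v₁ = √(μ/r₁) = √(3.99113×10^5/8250) = 6.955 km/s.
On the transfer ellipse at r₁, v² = μ(2/r − 1/a) gives v_p = √[μ(2/r₁ − 1/a_t)] = 9.221 km/s.
First burn Δv₁ = |v_p − v₁| = 2.266 km/s.
Circular speed at r₂: v₂ = √(μ/r₂) = 2.583 km/s.
Transfer-orbit speed at r₂: v_a = √[μ(2/r₂ − 1/a_t)] = 1.272 km/s.
Second burn Δv₂ = |v₂ − v_a| = 1.311 km/s.
Total Δv = Δv₁ + Δv₂ = 3.577 km/s.

Δv = 3580 m/s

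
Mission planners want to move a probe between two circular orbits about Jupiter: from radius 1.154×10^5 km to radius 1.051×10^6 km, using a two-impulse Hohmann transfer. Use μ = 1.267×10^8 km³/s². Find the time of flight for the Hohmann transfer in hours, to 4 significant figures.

t = 34.53 hours

The Hohmann ellipse has a_t = (r₁ + r₂)/2 = 5.832×10^5 km.
Half the transfer-orbit period gives t = π√(a_t³/μ) = 1.243×10^5 s.
Converting: 1.243×10^5 s ÷ 3600 s/hour = 34.53 hours.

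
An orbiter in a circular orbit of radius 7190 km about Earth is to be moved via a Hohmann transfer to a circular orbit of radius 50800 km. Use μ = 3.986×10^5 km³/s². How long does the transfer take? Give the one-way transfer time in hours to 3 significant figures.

Transfer-ellipse semi-major axis a_t = (r₁ + r₂)/2 = (7190 + 50800)/2 = 28995 km.
By Kepler's third law the transfer-orbit period is T = 2π√(a_t³/μ), so t = T/2 = 24568 s.
Converting: 24568 s ÷ 3600 s/hour = 6.82 hours.

t = 6.82 hours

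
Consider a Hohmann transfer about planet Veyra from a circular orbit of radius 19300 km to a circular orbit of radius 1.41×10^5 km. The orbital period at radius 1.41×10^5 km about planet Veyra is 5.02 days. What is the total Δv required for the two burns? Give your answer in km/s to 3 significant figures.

Δv = 2.84 km/s

From Kepler's third law T² = 4π²r³/μ at r = 1.41×10^5 km, T = 5.02 days = 5.02 × 86400 s = 4.33728×10^5 s: μ = 4π²r³/T² = 5.88277×10^5 km³/s².
Transfer-ellipse semi-major axis a_t = (r₁ + r₂)/2 = (19300 + 1.410×10^5)/2 = 80150 km.
At r₁ the circular-orbit speed is v₁ = √(μ/r₁) = 5.521 km/s.
Transfer-orbit speed at r₁ (vis-viva): v_p = √[μ(2/r₁ − 1/a_t)] = 7.323 km/s.
First burn Δv₁ = |v_p − v₁| = 1.802 km/s.
At r₂, v₂ = √(μ/r₂) = 2.0426 km/s.
Transfer-orbit speed at r₂: v_a = √[μ(2/r₂ − 1/a_t)] = 1.0023 km/s.
Second burn Δv₂ = |v₂ − v_a| = 1.040 km/s.
Δv = Δv₁ + Δv₂ = 1.802 + 1.040 = 2.842 km/s.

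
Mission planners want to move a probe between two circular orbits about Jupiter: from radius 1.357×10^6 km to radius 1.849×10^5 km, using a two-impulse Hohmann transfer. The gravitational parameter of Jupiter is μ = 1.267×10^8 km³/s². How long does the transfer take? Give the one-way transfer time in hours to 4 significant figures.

t = 52.48 hours

Transfer-ellipse semi-major axis a_t = (r₁ + r₂)/2 = (1.357×10^6 + 1.849×10^5)/2 = 7.7095×10^5 km.
Transfer time t = π√(a_t³/μ) = π√((7.7095×10^5)³ / 1.267×10^8) = 1.8893×10^5 s.
Converting: 1.8893×10^5 s ÷ 3600 s/hour = 52.48 hours.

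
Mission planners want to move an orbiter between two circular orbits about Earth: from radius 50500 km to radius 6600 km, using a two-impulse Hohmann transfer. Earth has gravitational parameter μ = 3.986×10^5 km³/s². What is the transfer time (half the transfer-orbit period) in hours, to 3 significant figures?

Semi-major axis of the transfer orbit: a_t = (50500 + 6600)/2 = 28550 km.
By Kepler's third law the transfer-orbit period is T = 2π√(a_t³/μ), so t = T/2 = 24000 s.
Converting: 24000 s ÷ 3600 s/hour = 6.67 hours.

t = 6.67 hours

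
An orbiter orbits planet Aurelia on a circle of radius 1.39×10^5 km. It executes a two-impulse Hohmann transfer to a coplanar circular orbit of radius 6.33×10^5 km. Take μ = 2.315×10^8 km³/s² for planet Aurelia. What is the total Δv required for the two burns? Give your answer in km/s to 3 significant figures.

Δv = 19.1 km/s

Transfer-ellipse semi-major axis a_t = (r₁ + r₂)/2 = (1.390×10^5 + 6.330×10^5)/2 = 3.860×10^5 km.
At r₁ the circular-orbit speed is v₁ = √(μ/r₁) = 40.81 km/s.
Transfer-orbit speed at r₁ (vis-viva equation): v_p = √[μ(2/r₁ − 1/a_t)] = 52.26 km/s.
First burn Δv₁ = |v_p − v₁| = 11.45 km/s.
At r₂, v₂ = √(μ/r₂) = 19.124 km/s.
Transfer-orbit speed at r₂: v_a = √[μ(2/r₂ − 1/a_t)] = 11.476 km/s.
Second burn Δv₂ = |v₂ − v_a| = 7.648 km/s.
Total Δv = Δv₁ + Δv₂ = 19.10 km/s.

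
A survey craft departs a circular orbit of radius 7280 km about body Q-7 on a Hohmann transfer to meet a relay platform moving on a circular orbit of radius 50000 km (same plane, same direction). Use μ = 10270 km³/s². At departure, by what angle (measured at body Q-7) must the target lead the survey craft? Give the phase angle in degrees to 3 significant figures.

Semi-major axis of the transfer orbit: a_t = (7280 + 50000)/2 = 28640 km.
Transfer time t = π√(a_t³/μ) = 1.5025×10^5 s.
Target angular speed ω₂ = √(μ/r₂³) = 9.0642×10^-6 rad/s.
Angle swept by the target during transfer: ω₂·t = 1.3619 rad = 78.03°.
The survey craft traverses 180° on the transfer ellipse, so the target must lead by 180° − 78.03° = 102°.

φ = 102°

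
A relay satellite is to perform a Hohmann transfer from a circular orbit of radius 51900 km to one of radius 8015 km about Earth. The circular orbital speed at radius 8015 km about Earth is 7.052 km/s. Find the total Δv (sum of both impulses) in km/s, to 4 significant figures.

From the circular-orbit relation v² = μ/r at r = 8015 km: μ = v²r = (7.052)² × 8015 = 3.98592×10^5 km³/s².
Transfer-ellipse semi-major axis a_t = (r₁ + r₂)/2 = (51900 + 8015)/2 = 29957.5 km.
Circular speed at r₁: v₁ = √(μ/r₁) = √(3.98592×10^5/51900) = 2.771 km/s.
On the transfer ellipse at r₁, v² = μ(2/r − 1/a) gives v_a = √[μ(2/r₁ − 1/a_t)] = 1.433 km/s.
First burn Δv₁ = |v_a − v₁| = 1.338 km/s.
At r₂, v₂ = √(μ/r₂) = 7.052 km/s.
Transfer-orbit speed at r₂: v_p = √[μ(2/r₂ − 1/a_t)] = 9.282 km/s.
Second burn Δv₂ = |v₂ − v_p| = 2.230 km/s.
Total Δv = Δv₁ + Δv₂ = 3.568 km/s.

Δv = 3.568 km/s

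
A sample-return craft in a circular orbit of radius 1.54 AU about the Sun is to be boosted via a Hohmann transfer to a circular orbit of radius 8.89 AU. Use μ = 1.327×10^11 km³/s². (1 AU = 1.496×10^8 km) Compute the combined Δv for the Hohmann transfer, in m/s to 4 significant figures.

Δv = 11900 m/s

In km: r₁ = 1.54 × 1.496×10^8 = 2.30384×10^8 km; r₂ = 8.89 × 1.496×10^8 = 1.329944×10^9 km.
The Hohmann ellipse has a_t = (r₁ + r₂)/2 = 7.80164×10^8 km.
Circular speed at r₁: v₁ = √(μ/r₁) = √(1.327×10^11/2.30384×10^8) = 24.000 km/s.
On the transfer ellipse at r₁, vis-viva equation gives v_p = √[μ(2/r₁ − 1/a_t)] = 31.335 km/s.
First burn Δv₁ = |v_p − v₁| = 7.335 km/s.
At r₂, v₂ = √(μ/r₂) = 9.989 km/s.
Transfer-orbit speed at r₂: v_a = √[μ(2/r₂ − 1/a_t)] = 5.428 km/s.
Second burn Δv₂ = |v₂ − v_a| = 4.561 km/s.
Total Δv = Δv₁ + Δv₂ = 11.90 km/s.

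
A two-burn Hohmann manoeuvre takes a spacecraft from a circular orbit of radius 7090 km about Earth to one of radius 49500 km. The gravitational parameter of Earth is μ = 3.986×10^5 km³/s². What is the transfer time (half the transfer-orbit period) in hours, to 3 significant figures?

Semi-major axis of the transfer orbit: a_t = (7090 + 49500)/2 = 28295 km.
Half the transfer-orbit period gives t = π√(a_t³/μ) = 23680 s.
Converting: 23680 s ÷ 3600 s/hour = 6.58 hours.

t = 6.58 hours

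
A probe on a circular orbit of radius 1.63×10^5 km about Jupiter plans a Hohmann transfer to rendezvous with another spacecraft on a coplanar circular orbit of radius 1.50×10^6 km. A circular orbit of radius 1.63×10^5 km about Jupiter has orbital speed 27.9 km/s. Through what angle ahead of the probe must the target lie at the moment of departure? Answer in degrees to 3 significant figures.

From the circular-orbit relation v² = μ/r at r = 1.63×10^5 km: μ = v²r = (27.9)² × 1.63×10^5 = 1.26881×10^8 km³/s².
The Hohmann ellipse has a_t = (r₁ + r₂)/2 = 8.315×10^5 km.
Transfer time t = π√(a_t³/μ) = 2.1147×10^5 s.
The target's mean motion on its circular orbit is ω₂ = √(μ/r₂³) = 6.1314×10^-6 rad/s.
Angle swept by the target during transfer: ω₂·t = 1.2966 rad = 74.29°.
Arrival is 180° from departure on the ellipse, so φ = 180° − 74.29° = 106°.

φ = 106°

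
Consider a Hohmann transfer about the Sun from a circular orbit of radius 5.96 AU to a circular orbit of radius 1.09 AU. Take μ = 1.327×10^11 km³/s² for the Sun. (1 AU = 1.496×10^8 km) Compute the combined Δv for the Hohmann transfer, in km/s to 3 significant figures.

In km: r₁ = 5.96 × 1.496×10^8 = 8.91616×10^8 km; r₂ = 1.09 × 1.496×10^8 = 1.63064×10^8 km.
Transfer-ellipse semi-major axis a_t = (r₁ + r₂)/2 = (8.91616×10^8 + 1.63064×10^8)/2 = 5.2734×10^8 km.
At r₁ the circular-orbit speed is v₁ = √(μ/r₁) = 12.20 km/s.
On the transfer ellipse at r₁, v² = μ(2/r − 1/a) gives v_a = √[μ(2/r₁ − 1/a_t)] = 6.784 km/s.
First burn Δv₁ = |v_a − v₁| = 5.416 km/s.
Circular speed at r₂: v₂ = √(μ/r₂) = 28.527 km/s.
Transfer-orbit speed at r₂: v_p = √[μ(2/r₂ − 1/a_t)] = 37.094 km/s.
Second burn Δv₂ = |v₂ − v_p| = 8.567 km/s.
Total Δv = Δv₁ + Δv₂ = 13.98 km/s.

Δv = 14.0 km/s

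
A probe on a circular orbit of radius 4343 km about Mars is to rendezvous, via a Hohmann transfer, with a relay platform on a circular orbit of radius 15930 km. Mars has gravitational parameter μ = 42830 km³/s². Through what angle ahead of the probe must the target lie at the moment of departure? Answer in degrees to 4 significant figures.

The Hohmann ellipse has a_t = (r₁ + r₂)/2 = 10136.5 km.
The half-period of the transfer ellipse is t = π√(a_t³/μ) = 15492.01 s.
Target angular speed ω₂ = √(μ/r₂³) = 1.029320×10^-4 rad/s.
Angle swept by the target during transfer: ω₂·t = 1.594624 rad = 91.37°.
The probe traverses 180° on the transfer ellipse, so the target must lead by 180° − 91.37° = 88.63°.

φ = 88.63°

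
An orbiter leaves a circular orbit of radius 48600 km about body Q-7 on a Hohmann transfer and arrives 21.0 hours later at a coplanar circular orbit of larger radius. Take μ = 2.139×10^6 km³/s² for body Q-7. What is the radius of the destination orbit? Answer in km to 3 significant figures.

r₂ = 1.66×10^5 km

Transfer time t = 21.0 hours = 75600 s, and t = π√(a_t³/μ).
So a_t = (μ t²/π²)^(1/3) = (2.139×10^6 × (75600)² / π²)^(1/3) = 1.0740×10^5 km.
Since a_t = (r₁ + r₂)/2, r₂ = 2a_t − r₁ = 2×1.0740×10^5 − 48600 = 1.662×10^5 km.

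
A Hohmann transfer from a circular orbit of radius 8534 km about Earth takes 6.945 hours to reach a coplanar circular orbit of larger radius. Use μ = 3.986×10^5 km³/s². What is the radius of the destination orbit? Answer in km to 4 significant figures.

Transfer time t = 6.945 hours = 25002 s, and t = π√(a_t³/μ).
So a_t = (μ t²/π²)^(1/3) = (3.986×10^5 × (25002)² / π²)^(1/3) = 29336 km.
Since a_t = (r₁ + r₂)/2, r₂ = 2a_t − r₁ = 2×29336 − 8534 = 50138 km.

r₂ = 50140 km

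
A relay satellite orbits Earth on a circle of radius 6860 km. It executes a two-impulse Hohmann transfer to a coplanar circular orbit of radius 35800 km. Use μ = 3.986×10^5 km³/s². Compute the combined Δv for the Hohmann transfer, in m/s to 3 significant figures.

Semi-major axis of the transfer orbit: a_t = (6860 + 35800)/2 = 21330 km.
At r₁ the circular-orbit speed is v₁ = √(μ/r₁) = 7.6227 km/s.
On the transfer ellipse at r₁, v² = μ(2/r − 1/a) gives v_p = √[μ(2/r₁ − 1/a_t)] = 9.8754 km/s.
First burn Δv₁ = |v_p − v₁| = 2.253 km/s.
Circular speed at r₂: v₂ = √(μ/r₂) = 3.33678 km/s.
Transfer-orbit speed at r₂: v_a = √[μ(2/r₂ − 1/a_t)] = 1.89232 km/s.
Second burn Δv₂ = |v₂ − v_a| = 1.444 km/s.
Δv = Δv₁ + Δv₂ = 2.253 + 1.444 = 3.697 km/s.

Δv = 3700 m/s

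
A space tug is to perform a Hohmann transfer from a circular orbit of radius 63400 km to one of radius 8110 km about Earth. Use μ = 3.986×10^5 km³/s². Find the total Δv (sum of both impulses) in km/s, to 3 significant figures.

Δv = 3.64 km/s

Semi-major axis of the transfer orbit: a_t = (63400 + 8110)/2 = 35755 km.
Circular speed at r₁: v₁ = √(μ/r₁) = √(3.986×10^5/63400) = 2.507 km/s.
On the transfer ellipse at r₁, vis-viva gives v_a = √[μ(2/r₁ − 1/a_t)] = 1.194 km/s.
First burn Δv₁ = |v_a − v₁| = 1.313 km/s.
Circular speed at r₂: v₂ = √(μ/r₂) = 7.0106 km/s.
Transfer-orbit speed at r₂: v_p = √[μ(2/r₂ − 1/a_t)] = 9.3354 km/s.
Second burn Δv₂ = |v₂ − v_p| = 2.325 km/s.
Δv = Δv₁ + Δv₂ = 1.313 + 2.325 = 3.638 km/s.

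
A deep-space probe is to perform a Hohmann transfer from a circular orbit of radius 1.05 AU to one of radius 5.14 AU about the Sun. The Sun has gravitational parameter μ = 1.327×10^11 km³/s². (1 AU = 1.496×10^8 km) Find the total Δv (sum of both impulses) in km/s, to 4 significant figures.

Δv = 13.88 km/s

In km: r₁ = 1.05 × 1.496×10^8 = 1.5708×10^8 km; r₂ = 5.14 × 1.496×10^8 = 7.68944×10^8 km.
Transfer-ellipse semi-major axis a_t = (r₁ + r₂)/2 = (1.5708×10^8 + 7.68944×10^8)/2 = 4.63012×10^8 km.
Circular speed at r₁: v₁ = √(μ/r₁) = √(1.327×10^11/1.5708×10^8) = 29.065 km/s.
On the transfer ellipse at r₁, v² = μ(2/r − 1/a) gives v_p = √[μ(2/r₁ − 1/a_t)] = 37.456 km/s.
First burn Δv₁ = |v_p − v₁| = 8.391 km/s.
Circular speed at r₂: v₂ = √(μ/r₂) = 13.137 km/s.
Transfer-orbit speed at r₂: v_a = √[μ(2/r₂ − 1/a_t)] = 7.6516 km/s.
Second burn Δv₂ = |v₂ − v_a| = 5.485 km/s.
Total Δv = Δv₁ + Δv₂ = 13.88 km/s.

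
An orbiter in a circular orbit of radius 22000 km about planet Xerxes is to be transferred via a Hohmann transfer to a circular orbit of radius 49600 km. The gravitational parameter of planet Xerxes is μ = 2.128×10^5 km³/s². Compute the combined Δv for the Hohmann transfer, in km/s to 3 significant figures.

Δv = 0.998 km/s

The Hohmann ellipse has a_t = (r₁ + r₂)/2 = 35800 km.
At r₁ the circular-orbit speed is v₁ = √(μ/r₁) = 3.1101 km/s.
On the transfer ellipse at r₁, v² = μ(2/r − 1/a) gives v_p = √[μ(2/r₁ − 1/a_t)] = 3.6608 km/s.
First burn Δv₁ = |v_p − v₁| = 0.5507 km/s.
At r₂, v₂ = √(μ/r₂) = 2.0713 km/s.
Transfer-orbit speed at r₂: v_a = √[μ(2/r₂ − 1/a_t)] = 1.6237 km/s.
Second burn Δv₂ = |v₂ − v_a| = 0.4476 km/s.
Δv = Δv₁ + Δv₂ = 0.5507 + 0.4476 = 0.9983 km/s.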